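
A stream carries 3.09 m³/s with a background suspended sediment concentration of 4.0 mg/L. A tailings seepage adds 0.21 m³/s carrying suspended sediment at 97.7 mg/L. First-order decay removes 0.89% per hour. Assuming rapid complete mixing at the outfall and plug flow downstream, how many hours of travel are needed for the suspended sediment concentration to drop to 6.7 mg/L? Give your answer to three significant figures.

44.4 h

After mixing, C = (3.090·4.000 + 0.2100·97.70) / 3.300 = 32.88/3.300 = 9.963 mg/L.
0.89%/h lost → k = −ln(1 − 0.0089) = 0.008940 h⁻¹.
9.963·exp(−k·t) = 6.7 → t = ln(9.963/6.7)/k = 159800 s = 44.38 h.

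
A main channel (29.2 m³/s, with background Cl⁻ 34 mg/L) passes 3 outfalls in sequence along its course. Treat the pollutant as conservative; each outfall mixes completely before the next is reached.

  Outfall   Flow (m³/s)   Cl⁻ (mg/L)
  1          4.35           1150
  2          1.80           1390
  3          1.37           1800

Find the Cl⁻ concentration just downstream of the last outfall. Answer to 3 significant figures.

Below outfall 1: Q → 33.55 m³/s, C = (29.20·34.00 + 4.350·1150)/33.55 = 178.7 mg/L.
Below outfall 2: Q → 35.35 m³/s, C = (33.55·178.7 + 1.800·1390)/35.35 = 240.4 mg/L.
Below outfall 3: Q → 36.72 m³/s, C = (35.35·240.4 + 1.370·1800)/36.72 = 298.6 mg/L.

299 mg/L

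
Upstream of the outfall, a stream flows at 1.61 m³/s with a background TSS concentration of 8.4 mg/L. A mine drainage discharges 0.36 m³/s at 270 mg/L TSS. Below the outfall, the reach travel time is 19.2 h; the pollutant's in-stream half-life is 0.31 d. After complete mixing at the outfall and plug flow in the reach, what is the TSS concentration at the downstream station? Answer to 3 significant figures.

Flow-weighted average: C = (1.610·8.400 + 0.3600·270.0) / 1.970 = 110.7/1.970 = 56.21 mg/L.
Half-life 0.31 d → k = ln 2 / 0.31 = 2.236 d⁻¹.
After decay, C = 56.21 × e^(−kt) = 56.21 × 0.1672 = 9.396 mg/L.

9.40 mg/L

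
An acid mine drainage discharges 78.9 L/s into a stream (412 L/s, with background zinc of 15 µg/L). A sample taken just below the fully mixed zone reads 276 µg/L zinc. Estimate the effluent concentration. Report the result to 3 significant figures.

Mass balance: 412.0·15.00 + 78.90·Cₑ = 490.9·276.0
→ Cₑ = (490.9·276.0 − 412.0·15.00) / 78.90 = 1639 µg/L.

1640 µg/L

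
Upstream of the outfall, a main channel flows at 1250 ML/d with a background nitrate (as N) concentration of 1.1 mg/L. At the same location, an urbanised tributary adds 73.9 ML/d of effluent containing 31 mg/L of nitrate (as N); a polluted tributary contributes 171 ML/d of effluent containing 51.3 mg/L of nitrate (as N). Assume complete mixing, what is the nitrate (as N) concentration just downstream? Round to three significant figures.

After mixing, C = (1250·1.100 + 73.90·31.00 + 171.0·51.30) / 1495 = 12440/1495 = 8.320 mg/L.

8.32 mg/L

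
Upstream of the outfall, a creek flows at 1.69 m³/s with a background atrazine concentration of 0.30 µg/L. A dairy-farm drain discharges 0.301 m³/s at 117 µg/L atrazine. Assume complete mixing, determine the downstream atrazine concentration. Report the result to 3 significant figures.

After mixing, C = (1.690·0.3000 + 0.3010·117.0) / 1.991 = 35.72/1.991 = 17.94 µg/L.

17.9 µg/L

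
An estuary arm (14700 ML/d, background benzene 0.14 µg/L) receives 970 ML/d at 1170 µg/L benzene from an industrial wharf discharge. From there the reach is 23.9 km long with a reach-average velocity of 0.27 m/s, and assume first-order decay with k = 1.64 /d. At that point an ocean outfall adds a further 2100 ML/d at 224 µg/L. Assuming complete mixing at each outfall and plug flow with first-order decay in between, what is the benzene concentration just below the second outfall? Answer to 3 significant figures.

Flow-weighted average: C = (14700·0.1400 + 970.0·1170) / 15670 = 1137000/15670 = 72.56 µg/L; combined flow 15670 ML/d.
Travel time t = 23.9·1000 / 0.27 = 88520 s = 24.59 h.
Applying C = C₀e^(−kt): 72.56 × 0.1863 = 13.52 µg/L.
At the second outfall, C = (15670·13.52 + 2100·224.0) / (15670 + 2100) = 38.39 µg/L.

38.4 µg/L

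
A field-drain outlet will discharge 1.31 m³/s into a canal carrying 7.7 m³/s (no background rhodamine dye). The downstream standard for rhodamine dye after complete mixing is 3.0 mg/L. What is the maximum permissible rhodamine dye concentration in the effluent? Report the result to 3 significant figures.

20.6 mg/L

At the limit, (Qr·Cr + Qe·Cₑ)/(Qr + Qe) = 3.0:
Cₑ = (9.010·3.0 − 7.700·0) / 1.310 = 20.63 mg/L.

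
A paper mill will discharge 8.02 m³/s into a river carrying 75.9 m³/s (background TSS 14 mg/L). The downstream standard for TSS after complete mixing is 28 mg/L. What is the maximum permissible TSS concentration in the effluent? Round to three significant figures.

At the limit, (Qr·Cr + Qe·Cₑ)/(Qr + Qe) = 28:
Cₑ = (83.92·28 − 75.90·14.00) / 8.020 = 160.5 mg/L.

160 mg/L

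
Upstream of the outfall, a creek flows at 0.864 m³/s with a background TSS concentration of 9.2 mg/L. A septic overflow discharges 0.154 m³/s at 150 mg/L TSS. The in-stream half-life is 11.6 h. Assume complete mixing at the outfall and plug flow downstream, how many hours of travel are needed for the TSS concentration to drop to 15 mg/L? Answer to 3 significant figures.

Flow-weighted average: C = (0.8640·9.200 + 0.1540·150.0) / 1.018 = 31.05/1.018 = 30.50 mg/L.
Half-life 11.6 h → k = ln 2 / 11.6 = 0.05975 h⁻¹ = 1.434 d⁻¹.
30.50·exp(−k·t) = 15 → t = ln(30.50/15)/k = 42760 s = 11.88 h.

11.9 h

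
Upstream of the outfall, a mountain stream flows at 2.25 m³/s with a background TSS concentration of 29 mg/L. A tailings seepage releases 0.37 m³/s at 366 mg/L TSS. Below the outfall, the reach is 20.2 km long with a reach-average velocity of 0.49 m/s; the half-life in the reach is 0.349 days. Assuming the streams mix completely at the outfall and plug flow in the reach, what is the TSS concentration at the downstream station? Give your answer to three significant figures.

29.7 mg/L

Mixed concentration C = ΣQC/ΣQ = (2.250·29.00 + 0.3700·366.0) / 2.620 = 200.7/2.620 = 76.59 mg/L.
Travel time t = 20.2·1000 / 0.49 = 41220 s = 11.45 h.
Half-life 0.349 d → k = ln 2 / 0.349 = 1.986 d⁻¹.
Applying C = C₀e^(−kt): 76.59 × 0.3877 = 29.69 mg/L.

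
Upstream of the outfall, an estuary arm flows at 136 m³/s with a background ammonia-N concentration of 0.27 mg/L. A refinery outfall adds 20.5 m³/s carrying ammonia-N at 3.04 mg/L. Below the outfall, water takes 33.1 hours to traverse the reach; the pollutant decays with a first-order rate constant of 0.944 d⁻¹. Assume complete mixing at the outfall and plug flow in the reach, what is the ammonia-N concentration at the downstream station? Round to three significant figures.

Flow-weighted average: C = (136.0·0.2700 + 20.50·3.040) / 156.5 = 99.04/156.5 = 0.6328 mg/L.
After decay, C = 0.6328 × e^(−kt) = 0.6328 × 0.2720 = 0.1721 mg/L.

0.172 mg/L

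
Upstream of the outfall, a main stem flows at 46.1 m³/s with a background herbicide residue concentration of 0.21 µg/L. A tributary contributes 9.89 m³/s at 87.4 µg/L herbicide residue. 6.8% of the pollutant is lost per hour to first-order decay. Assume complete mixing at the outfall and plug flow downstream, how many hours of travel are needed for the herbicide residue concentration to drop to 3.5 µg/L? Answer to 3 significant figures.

21.2 h

Flow-weighted average: C = (46.10·0.2100 + 9.890·87.40) / 55.99 = 874.1/55.99 = 15.61 µg/L.
6.8%/h lost → k = −ln(1 − 0.068) = 0.07042 h⁻¹.
15.61·exp(−k·t) = 3.5 → t = ln(15.61/3.5)/k = 76440 s = 21.23 h.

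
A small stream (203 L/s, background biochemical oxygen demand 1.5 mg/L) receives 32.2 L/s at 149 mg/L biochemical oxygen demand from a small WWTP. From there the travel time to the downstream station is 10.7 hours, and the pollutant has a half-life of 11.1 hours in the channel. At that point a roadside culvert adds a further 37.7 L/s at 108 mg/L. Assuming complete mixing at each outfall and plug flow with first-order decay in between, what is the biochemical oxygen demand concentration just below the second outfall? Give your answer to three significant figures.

24.5 mg/L

Mass balance: C = (203.0·1.500 + 32.20·149.0) / 235.2 = 5102/235.2 = 21.69 mg/L; combined flow 235.2 L/s.
Half-life 11.1 h → k = ln 2 / 11.1 = 0.06245 h⁻¹ = 1.499 d⁻¹.
After decay, C = 21.69 × e^(−kt) = 21.69 × 0.5126 = 11.12 mg/L.
Second outfall: C = (235.2·11.12 + 37.70·108.0)/272.9 = 24.50 mg/L.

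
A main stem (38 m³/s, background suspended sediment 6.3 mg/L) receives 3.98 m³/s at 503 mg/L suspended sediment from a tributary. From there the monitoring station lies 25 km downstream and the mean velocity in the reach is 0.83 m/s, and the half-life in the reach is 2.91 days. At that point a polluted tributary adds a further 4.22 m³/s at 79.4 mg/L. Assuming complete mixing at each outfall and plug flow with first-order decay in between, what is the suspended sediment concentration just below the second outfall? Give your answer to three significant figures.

After mixing, C = (38.00·6.300 + 3.980·503.0) / 41.98 = 2241/41.98 = 53.39 mg/L; combined flow 41.98 m³/s.
Travel time t = 25·1000 / 0.83 = 30120 s = 8.367 h.
Half-life 2.91 d → k = ln 2 / 2.91 = 0.2382 d⁻¹.
First-order decay: C = 53.39·exp(−k·t) = 53.39·0.9203 = 49.14 mg/L.
At the second outfall, C = (41.98·49.14 + 4.220·79.40) / (41.98 + 4.220) = 51.90 mg/L.

51.9 mg/L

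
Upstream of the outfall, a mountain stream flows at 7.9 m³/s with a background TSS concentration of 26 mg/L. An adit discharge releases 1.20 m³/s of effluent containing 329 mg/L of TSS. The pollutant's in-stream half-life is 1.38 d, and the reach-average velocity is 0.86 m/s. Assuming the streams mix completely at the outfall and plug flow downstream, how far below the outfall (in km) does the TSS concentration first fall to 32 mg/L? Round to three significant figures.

Flow-weighted average: C = (7.900·26.00 + 1.200·329.0) / 9.100 = 600.2/9.100 = 65.96 mg/L.
Half-life 1.38 d → k = ln 2 / 1.38 = 0.5023 d⁻¹.
Set 65.96·exp(−k·t) = 32 → t = ln(65.96/32)/k = 124400 s = 34.56 h.
Distance = v·t = 0.86·124400 = 107000 m = 107.0 km.

107 km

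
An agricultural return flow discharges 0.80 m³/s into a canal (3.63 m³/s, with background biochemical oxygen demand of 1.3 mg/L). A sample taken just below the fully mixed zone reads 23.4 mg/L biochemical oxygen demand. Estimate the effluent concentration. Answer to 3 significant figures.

Mass balance: 3.630·1.300 + 0.8000·Cₑ = 4.430·23.40
→ Cₑ = (4.430·23.40 − 3.630·1.300) / 0.8000 = 123.7 mg/L.

124 mg/L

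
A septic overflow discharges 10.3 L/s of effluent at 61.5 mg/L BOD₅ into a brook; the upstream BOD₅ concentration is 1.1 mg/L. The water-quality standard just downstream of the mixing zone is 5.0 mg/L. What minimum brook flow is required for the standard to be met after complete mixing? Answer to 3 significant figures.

Set C_mix = 5.0: (Q·1.100 + 10.30·61.50) / (Q + 10.30) = 5.0
→ Q = 10.30·(61.50 − 5.0)/(5.0 − 1.100) = 149.2 L/s.

149 L/s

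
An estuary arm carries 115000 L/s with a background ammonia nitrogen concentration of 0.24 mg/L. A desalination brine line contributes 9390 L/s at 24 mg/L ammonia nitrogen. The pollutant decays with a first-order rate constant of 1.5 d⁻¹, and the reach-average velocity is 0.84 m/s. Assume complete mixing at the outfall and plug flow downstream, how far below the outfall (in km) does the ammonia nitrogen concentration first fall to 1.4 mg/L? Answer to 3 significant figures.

Mass balance: C = (115000·0.2400 + 9390·24.00) / 124400 = 253000/124400 = 2.034 mg/L.
Set 2.034·exp(−k·t) = 1.4 → t = ln(2.034/1.4)/k = 21500 s = 5.973 h.
Distance = v·t = 0.84·21500 = 18060 m = 18.06 km.

18.1 km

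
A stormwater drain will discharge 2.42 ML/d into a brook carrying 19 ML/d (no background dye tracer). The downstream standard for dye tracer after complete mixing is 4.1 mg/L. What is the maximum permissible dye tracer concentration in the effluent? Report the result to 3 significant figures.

At the limit, (Qr·Cr + Qe·Cₑ)/(Qr + Qe) = 4.1:
Cₑ = (21.42·4.1 − 19.00·0) / 2.420 = 36.29 mg/L.

36.3 mg/L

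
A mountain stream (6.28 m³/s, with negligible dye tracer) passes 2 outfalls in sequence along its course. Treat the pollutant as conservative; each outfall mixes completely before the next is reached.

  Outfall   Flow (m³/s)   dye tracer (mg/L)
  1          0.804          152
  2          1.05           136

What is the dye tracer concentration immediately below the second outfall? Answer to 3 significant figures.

Outfall 1: combined Q = 7.084 m³/s; C = (6.280·0 + 0.8040·152.0)/7.084 = 17.25 mg/L.
Outfall 2: combined Q = 8.134 m³/s; C = (7.084·17.25 + 1.050·136.0)/8.134 = 32.58 mg/L.

32.6 mg/L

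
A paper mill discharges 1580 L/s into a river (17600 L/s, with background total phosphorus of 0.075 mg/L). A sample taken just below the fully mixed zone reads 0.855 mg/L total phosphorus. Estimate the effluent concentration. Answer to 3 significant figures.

Mass balance: 17600·0.07500 + 1580·Cₑ = 19180·0.8550
→ Cₑ = (19180·0.8550 − 17600·0.07500) / 1580 = 9.544 mg/L.

9.54 mg/L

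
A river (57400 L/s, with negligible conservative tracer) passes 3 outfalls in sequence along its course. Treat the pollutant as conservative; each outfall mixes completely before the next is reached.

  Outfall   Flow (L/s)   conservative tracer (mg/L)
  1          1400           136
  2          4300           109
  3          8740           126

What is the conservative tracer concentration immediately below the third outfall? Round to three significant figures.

24.5 mg/L

After outfall 1: Q = 57400 + 1400 = 58800 L/s; C = (57400·0 + 1400·136.0)/58800 = 3.238 mg/L.
After outfall 2: Q = 58800 + 4300 = 63100 L/s; C = (58800·3.238 + 4300·109.0)/63100 = 10.45 mg/L.
After outfall 3: Q = 63100 + 8740 = 71840 L/s; C = (63100·10.45 + 8740·126.0)/71840 = 24.50 mg/L.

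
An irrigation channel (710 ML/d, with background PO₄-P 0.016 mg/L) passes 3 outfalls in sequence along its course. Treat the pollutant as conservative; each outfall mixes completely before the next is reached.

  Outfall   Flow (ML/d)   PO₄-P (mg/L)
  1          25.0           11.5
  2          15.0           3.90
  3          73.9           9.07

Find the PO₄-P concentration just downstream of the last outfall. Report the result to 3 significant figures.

After outfall 1: Q = 710.0 + 25.00 = 735.0 ML/d; C = (710.0·0.01600 + 25.00·11.50)/735.0 = 0.4066 mg/L.
After outfall 2: Q = 735.0 + 15.00 = 750.0 ML/d; C = (735.0·0.4066 + 15.00·3.900)/750.0 = 0.4765 mg/L.
After outfall 3: Q = 750.0 + 73.90 = 823.9 ML/d; C = (750.0·0.4765 + 73.90·9.070)/823.9 = 1.247 mg/L.

1.25 mg/L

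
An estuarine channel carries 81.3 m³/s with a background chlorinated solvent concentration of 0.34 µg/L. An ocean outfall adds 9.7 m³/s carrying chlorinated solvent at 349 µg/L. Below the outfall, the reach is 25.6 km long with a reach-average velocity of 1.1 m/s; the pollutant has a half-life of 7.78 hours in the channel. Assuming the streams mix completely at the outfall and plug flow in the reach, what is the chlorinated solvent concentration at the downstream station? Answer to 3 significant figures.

Mixed concentration C = ΣQC/ΣQ = (81.30·0.3400 + 9.700·349.0) / 91.00 = 3413/91.00 = 37.50 µg/L.
Travel time t = 25.6·1000 / 1.1 = 23270 s = 6.465 h.
Half-life 7.78 h → k = ln 2 / 7.78 = 0.08909 h⁻¹ = 2.138 d⁻¹.
First-order decay: C = 37.50·exp(−k·t) = 37.50·0.5622 = 21.08 µg/L.

21.1 µg/L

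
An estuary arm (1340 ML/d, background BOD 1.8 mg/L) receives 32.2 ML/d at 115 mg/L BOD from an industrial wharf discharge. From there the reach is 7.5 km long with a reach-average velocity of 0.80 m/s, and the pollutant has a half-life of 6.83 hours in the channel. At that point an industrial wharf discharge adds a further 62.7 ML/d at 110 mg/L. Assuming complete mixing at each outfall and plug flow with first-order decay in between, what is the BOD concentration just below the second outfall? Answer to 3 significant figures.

After mixing, C = (1340·1.800 + 32.20·115.0) / 1372 = 6115/1372 = 4.456 mg/L; combined flow 1372 ML/d.
Travel time t = 7.5·1000 / 0.80 = 9375 s = 2.604 h.
Half-life 6.83 h → k = ln 2 / 6.83 = 0.1015 h⁻¹ = 2.436 d⁻¹.
After decay, C = 4.456 × e^(−kt) = 4.456 × 0.7678 = 3.421 mg/L.
At the second outfall, C = (1372·3.421 + 62.70·110.0) / (1372 + 62.70) = 8.078 mg/L.

8.08 mg/L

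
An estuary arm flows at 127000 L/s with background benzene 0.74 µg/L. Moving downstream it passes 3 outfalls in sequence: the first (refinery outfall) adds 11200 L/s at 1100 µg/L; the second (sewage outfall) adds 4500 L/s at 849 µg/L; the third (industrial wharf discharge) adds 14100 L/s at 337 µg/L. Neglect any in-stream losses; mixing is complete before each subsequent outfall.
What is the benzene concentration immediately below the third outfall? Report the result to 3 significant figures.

134 µg/L

Outfall 1: combined Q = 138200 L/s; C = (127000·0.7400 + 11200·1100)/138200 = 89.83 µg/L.
Outfall 2: combined Q = 142700 L/s; C = (138200·89.83 + 4500·849.0)/142700 = 113.8 µg/L.
Outfall 3: combined Q = 156800 L/s; C = (142700·113.8 + 14100·337.0)/156800 = 133.8 µg/L.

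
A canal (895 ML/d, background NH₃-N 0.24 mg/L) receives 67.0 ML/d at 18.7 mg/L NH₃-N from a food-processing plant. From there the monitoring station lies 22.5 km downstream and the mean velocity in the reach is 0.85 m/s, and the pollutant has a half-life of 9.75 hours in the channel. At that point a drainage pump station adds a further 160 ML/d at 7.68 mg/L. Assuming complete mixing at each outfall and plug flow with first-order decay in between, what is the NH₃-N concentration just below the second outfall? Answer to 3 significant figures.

Mixed concentration C = ΣQC/ΣQ = (895.0·0.2400 + 67.00·18.70) / 962.0 = 1468/962.0 = 1.526 mg/L; combined flow 962.0 ML/d.
Travel time t = 22.5·1000 / 0.85 = 26470 s = 7.353 h.
Half-life 9.75 h → k = ln 2 / 9.75 = 0.07109 h⁻¹ = 1.706 d⁻¹.
First-order decay: C = 1.526·exp(−k·t) = 1.526·0.5929 = 0.9046 mg/L.
Second outfall: C = (962.0·0.9046 + 160.0·7.680)/1122 = 1.871 mg/L.

1.87 mg/L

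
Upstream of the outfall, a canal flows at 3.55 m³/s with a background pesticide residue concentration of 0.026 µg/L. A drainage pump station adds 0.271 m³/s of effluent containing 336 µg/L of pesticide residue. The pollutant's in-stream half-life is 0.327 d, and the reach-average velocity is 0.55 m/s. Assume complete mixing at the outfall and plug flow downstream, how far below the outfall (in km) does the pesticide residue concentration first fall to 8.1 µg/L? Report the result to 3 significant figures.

24.2 km

Flow-weighted average: C = (3.550·0.02600 + 0.2710·336.0) / 3.821 = 91.15/3.821 = 23.85 µg/L.
Half-life 0.327 d → k = ln 2 / 0.327 = 2.120 d⁻¹.
Set 23.85·exp(−k·t) = 8.1 → t = ln(23.85/8.1)/k = 44030 s = 12.23 h.
Distance = v·t = 0.55·44030 = 24210 m = 24.21 km.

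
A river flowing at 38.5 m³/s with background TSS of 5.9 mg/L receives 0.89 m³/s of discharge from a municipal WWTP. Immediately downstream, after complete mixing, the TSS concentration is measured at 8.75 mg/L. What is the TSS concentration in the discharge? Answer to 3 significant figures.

132 mg/L

Mass balance: 38.50·5.900 + 0.8900·Cₑ = 39.39·8.750
→ Cₑ = (39.39·8.750 − 38.50·5.900) / 0.8900 = 132.0 mg/L.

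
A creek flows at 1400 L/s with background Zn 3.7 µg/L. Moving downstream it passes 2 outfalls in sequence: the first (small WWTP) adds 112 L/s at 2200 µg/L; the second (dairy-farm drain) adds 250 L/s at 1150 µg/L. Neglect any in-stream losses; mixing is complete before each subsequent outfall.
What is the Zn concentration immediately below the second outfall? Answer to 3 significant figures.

306 µg/L

Below outfall 1: Q → 1512 L/s, C = (1400·3.700 + 112.0·2200)/1512 = 166.4 µg/L.
Below outfall 2: Q → 1762 L/s, C = (1512·166.4 + 250.0·1150)/1762 = 305.9 µg/L.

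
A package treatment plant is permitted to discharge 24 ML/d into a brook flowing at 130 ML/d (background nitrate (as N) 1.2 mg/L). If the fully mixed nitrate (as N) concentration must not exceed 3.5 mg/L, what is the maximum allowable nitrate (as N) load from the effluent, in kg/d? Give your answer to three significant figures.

383 kg/d

Mass balance at the limit: 130.0·1.200 + 24.00·Cₑ = 154.0·3.5 → Cₑ = 15.96 mg/L.
24.00 ML/d = 0.2778 m³/s. Load = 0.2778 m³/s × 15.96 g/m³ × 86 400 s/d = 383.0 kg/d.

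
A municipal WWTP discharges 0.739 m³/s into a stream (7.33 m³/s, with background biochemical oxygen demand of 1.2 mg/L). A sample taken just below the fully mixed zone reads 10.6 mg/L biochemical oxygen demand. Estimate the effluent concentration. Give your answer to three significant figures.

Mass balance: 7.330·1.200 + 0.7390·Cₑ = 8.069·10.60
→ Cₑ = (8.069·10.60 − 7.330·1.200) / 0.7390 = 103.8 mg/L.

104 mg/L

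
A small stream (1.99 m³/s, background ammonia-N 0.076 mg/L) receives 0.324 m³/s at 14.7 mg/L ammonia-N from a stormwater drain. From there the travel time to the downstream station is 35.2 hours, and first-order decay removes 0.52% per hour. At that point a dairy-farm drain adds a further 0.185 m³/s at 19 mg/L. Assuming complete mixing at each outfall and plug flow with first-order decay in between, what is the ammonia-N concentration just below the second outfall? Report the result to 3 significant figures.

3.04 mg/L

Mixed concentration C = ΣQC/ΣQ = (1.990·0.07600 + 0.3240·14.70) / 2.314 = 4.914/2.314 = 2.124 mg/L; combined flow 2.314 m³/s.
0.52%/h lost → k = −ln(1 − 0.0052) = 0.005214 h⁻¹.
After decay, C = 2.124 × e^(−kt) = 2.124 × 0.8323 = 1.768 mg/L.
At the second outfall, C = (2.314·1.768 + 0.1850·19.00) / (2.314 + 0.1850) = 3.043 mg/L.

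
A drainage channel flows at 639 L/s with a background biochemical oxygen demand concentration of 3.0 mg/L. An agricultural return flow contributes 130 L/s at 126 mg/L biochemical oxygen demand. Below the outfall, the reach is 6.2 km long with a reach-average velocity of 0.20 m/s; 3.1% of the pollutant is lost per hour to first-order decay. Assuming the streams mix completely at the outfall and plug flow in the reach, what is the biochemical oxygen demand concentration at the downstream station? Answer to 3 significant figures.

After mixing, C = (639.0·3.000 + 130.0·126.0) / 769.0 = 18300/769.0 = 23.79 mg/L.
Travel time t = 6.2·1000 / 0.20 = 31000 s = 8.611 h.
3.1%/h lost → k = −ln(1 − 0.031) = 0.03149 h⁻¹.
First-order decay: C = 23.79·exp(−k·t) = 23.79·0.7625 = 18.14 mg/L.

18.1 mg/L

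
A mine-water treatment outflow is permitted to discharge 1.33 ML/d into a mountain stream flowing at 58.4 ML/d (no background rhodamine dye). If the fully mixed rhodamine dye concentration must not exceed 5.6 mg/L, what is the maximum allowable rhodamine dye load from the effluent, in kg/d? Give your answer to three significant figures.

Mass balance at the limit: 58.40·0 + 1.330·Cₑ = 59.73·5.6 → Cₑ = 251.5 mg/L.
1.330 ML/d = 0.01539 m³/s. Load = 0.01539 m³/s × 251.5 g/m³ × 86 400 s/d = 334.5 kg/d.

334 kg/d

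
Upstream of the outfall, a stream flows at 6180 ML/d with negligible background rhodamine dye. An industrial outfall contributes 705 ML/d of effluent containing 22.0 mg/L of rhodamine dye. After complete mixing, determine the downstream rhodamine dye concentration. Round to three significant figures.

2.25 mg/L

Mixed concentration C = ΣQC/ΣQ = (6180·0 + 705.0·22.00) / 6885 = 15510/6885 = 2.253 mg/L.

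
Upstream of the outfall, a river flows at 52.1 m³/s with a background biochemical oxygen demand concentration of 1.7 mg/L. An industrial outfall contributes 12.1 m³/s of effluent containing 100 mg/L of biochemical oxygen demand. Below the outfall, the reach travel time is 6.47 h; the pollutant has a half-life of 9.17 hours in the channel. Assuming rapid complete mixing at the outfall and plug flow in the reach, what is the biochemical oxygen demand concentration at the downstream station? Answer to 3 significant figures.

12.4 mg/L

Mass balance: C = (52.10·1.700 + 12.10·100.0) / 64.20 = 1299/64.20 = 20.23 mg/L.
Half-life 9.17 h → k = ln 2 / 9.17 = 0.07559 h⁻¹ = 1.814 d⁻¹.
After decay, C = 20.23 × e^(−kt) = 20.23 × 0.6132 = 12.40 mg/L.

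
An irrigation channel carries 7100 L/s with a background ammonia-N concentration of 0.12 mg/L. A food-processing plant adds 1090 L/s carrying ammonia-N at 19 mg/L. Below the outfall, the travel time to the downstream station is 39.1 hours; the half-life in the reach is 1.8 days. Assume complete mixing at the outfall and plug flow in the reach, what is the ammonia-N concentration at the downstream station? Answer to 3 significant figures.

1.41 mg/L

Conservation of mass: C = (7100·0.1200 + 1090·19.00) / 8190 = 21560/8190 = 2.633 mg/L.
Half-life 1.8 d → k = ln 2 / 1.8 = 0.3851 d⁻¹.
After decay, C = 2.633 × e^(−kt) = 2.633 × 0.5340 = 1.406 mg/L.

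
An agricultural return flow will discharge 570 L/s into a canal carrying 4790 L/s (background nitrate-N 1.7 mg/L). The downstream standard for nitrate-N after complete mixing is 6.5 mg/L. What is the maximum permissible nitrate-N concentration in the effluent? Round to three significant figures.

46.8 mg/L

At the limit, (Qr·Cr + Qe·Cₑ)/(Qr + Qe) = 6.5:
Cₑ = (5360·6.5 − 4790·1.700) / 570.0 = 46.84 mg/L.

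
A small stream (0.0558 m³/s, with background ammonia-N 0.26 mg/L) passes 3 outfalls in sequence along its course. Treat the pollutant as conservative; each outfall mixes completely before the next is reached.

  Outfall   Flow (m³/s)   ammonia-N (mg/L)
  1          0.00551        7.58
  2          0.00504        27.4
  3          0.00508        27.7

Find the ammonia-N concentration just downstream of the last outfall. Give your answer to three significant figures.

4.69 mg/L

Outfall 1: combined Q = 0.06131 m³/s; C = (0.05580·0.2600 + 0.005510·7.580)/0.06131 = 0.9179 mg/L.
Outfall 2: combined Q = 0.06635 m³/s; C = (0.06131·0.9179 + 0.005040·27.40)/0.06635 = 2.929 mg/L.
Outfall 3: combined Q = 0.07143 m³/s; C = (0.06635·2.929 + 0.005080·27.70)/0.07143 = 4.691 mg/L.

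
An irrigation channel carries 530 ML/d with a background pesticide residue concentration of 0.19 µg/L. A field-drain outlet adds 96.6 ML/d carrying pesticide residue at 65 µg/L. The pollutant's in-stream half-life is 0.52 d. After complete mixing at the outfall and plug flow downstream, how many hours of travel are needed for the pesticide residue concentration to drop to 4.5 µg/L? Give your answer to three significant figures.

Mass balance: C = (530.0·0.1900 + 96.60·65.00) / 626.6 = 6380/626.6 = 10.18 µg/L.
Half-life 0.52 d → k = ln 2 / 0.52 = 1.333 d⁻¹.
10.18·exp(−k·t) = 4.5 → t = ln(10.18/4.5)/k = 52920 s = 14.70 h.

14.7 h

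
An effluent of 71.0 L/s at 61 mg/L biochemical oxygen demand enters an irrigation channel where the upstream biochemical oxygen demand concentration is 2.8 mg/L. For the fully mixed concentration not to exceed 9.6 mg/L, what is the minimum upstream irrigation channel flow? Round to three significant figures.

537 L/s

Set C_mix = 9.6: (Q·2.800 + 71.00·61.00) / (Q + 71.00) = 9.6
→ Q = 71.00·(61.00 − 9.6)/(9.6 − 2.800) = 536.7 L/s.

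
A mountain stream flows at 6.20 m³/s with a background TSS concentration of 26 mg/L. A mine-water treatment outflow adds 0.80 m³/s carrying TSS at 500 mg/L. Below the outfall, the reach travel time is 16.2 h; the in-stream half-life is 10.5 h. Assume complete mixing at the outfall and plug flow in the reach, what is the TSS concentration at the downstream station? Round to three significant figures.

27.5 mg/L

Conservation of mass: C = (6.200·26.00 + 0.8000·500.0) / 7.000 = 561.2/7.000 = 80.17 mg/L.
Half-life 10.5 h → k = ln 2 / 10.5 = 0.06601 h⁻¹ = 1.584 d⁻¹.
After decay, C = 80.17 × e^(−kt) = 80.17 × 0.3432 = 27.52 mg/L.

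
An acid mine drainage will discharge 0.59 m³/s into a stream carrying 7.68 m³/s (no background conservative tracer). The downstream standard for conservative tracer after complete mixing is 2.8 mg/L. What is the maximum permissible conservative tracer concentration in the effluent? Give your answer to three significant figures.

39.2 mg/L

At the limit, (Qr·Cr + Qe·Cₑ)/(Qr + Qe) = 2.8:
Cₑ = (8.270·2.8 − 7.680·0) / 0.5900 = 39.25 mg/L.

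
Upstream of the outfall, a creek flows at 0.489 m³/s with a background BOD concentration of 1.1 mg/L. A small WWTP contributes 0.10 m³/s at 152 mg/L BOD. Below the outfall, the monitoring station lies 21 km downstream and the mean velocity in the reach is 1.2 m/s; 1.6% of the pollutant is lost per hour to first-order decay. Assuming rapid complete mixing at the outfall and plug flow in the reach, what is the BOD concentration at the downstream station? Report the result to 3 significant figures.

24.7 mg/L

Mixed concentration C = ΣQC/ΣQ = (0.4890·1.100 + 0.1000·152.0) / 0.5890 = 15.74/0.5890 = 26.72 mg/L.
Travel time t = 21·1000 / 1.2 = 17500 s = 4.861 h.
1.6%/h lost → k = −ln(1 − 0.016) = 0.01613 h⁻¹.
Applying C = C₀e^(−kt): 26.72 × 0.9246 = 24.70 mg/L.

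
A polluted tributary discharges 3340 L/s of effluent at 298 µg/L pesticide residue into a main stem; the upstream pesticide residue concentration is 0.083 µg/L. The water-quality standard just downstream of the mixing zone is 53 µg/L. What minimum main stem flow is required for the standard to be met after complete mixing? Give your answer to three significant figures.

15500 L/s

Set C_mix = 53: (Q·0.08300 + 3340·298.0) / (Q + 3340) = 53
→ Q = 3340·(298.0 − 53)/(53 − 0.08300) = 15460 L/s.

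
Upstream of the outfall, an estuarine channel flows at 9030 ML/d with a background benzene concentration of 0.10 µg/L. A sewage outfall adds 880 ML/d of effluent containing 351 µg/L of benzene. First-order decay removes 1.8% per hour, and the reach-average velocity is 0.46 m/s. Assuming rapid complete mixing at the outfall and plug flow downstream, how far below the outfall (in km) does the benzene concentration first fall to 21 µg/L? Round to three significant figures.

Mass balance: C = (9030·0.1000 + 880.0·351.0) / 9910 = 309800/9910 = 31.26 µg/L.
1.8%/h lost → k = −ln(1 − 0.018) = 0.01816 h⁻¹.
Set 31.26·exp(−k·t) = 21 → t = ln(31.26/21)/k = 78840 s = 21.90 h.
Distance = v·t = 0.46·78840 = 36270 m = 36.27 km.

36.3 km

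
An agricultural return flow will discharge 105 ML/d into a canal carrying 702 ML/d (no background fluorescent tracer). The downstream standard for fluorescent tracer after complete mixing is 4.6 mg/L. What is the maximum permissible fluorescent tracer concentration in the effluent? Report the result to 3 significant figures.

At the limit, (Qr·Cr + Qe·Cₑ)/(Qr + Qe) = 4.6:
Cₑ = (807.0·4.6 − 702.0·0) / 105.0 = 35.35 mg/L.

35.4 mg/L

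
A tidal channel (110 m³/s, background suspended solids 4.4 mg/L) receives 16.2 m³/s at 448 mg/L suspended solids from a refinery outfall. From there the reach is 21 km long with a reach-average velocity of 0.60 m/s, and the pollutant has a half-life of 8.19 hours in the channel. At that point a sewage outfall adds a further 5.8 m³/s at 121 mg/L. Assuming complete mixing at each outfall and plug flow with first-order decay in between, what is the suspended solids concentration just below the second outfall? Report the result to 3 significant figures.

Mixed concentration C = ΣQC/ΣQ = (110.0·4.400 + 16.20·448.0) / 126.2 = 7742/126.2 = 61.34 mg/L; combined flow 126.2 m³/s.
Travel time t = 21·1000 / 0.60 = 35000 s = 9.722 h.
Half-life 8.19 h → k = ln 2 / 8.19 = 0.08463 h⁻¹ = 2.031 d⁻¹.
Decay over the reach: 61.34·exp(−kt) = 61.34·0.4392 = 26.94 mg/L.
Second outfall: C = (126.2·26.94 + 5.800·121.0)/132.0 = 31.07 mg/L.

31.1 mg/L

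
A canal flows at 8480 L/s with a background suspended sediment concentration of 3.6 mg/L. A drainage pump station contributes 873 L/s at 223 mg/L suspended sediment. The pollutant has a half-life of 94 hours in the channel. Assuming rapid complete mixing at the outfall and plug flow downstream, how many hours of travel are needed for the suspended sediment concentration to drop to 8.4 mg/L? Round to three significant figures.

After mixing, C = (8480·3.600 + 873.0·223.0) / 9353 = 225200/9353 = 24.08 mg/L.
Half-life 94 h → k = ln 2 / 94 = 0.007374 h⁻¹ = 0.1770 d⁻¹.
24.08·exp(−k·t) = 8.4 → t = ln(24.08/8.4)/k = 514100 s = 142.8 h.

143 h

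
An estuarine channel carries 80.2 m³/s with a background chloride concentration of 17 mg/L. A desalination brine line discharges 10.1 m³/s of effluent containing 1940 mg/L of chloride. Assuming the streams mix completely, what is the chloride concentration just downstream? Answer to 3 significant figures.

After mixing, C = (80.20·17.00 + 10.10·1940) / 90.30 = 20960/90.30 = 232.1 mg/L.

232 mg/L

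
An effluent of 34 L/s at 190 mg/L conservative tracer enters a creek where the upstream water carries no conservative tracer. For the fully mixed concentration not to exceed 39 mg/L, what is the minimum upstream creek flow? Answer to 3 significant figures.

Set C_mix = 39: (Q·0 + 34.00·190.0) / (Q + 34.00) = 39
→ Q = 34.00·(190.0 − 39)/(39 − 0) = 131.6 L/s.

132 L/s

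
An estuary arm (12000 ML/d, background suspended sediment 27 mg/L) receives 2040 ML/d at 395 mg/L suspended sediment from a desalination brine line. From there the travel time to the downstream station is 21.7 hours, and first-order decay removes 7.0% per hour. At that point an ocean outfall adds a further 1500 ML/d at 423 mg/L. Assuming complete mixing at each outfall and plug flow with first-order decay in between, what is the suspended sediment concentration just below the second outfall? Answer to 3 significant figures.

Conservation of mass: C = (12000·27.00 + 2040·395.0) / 14040 = 1130000/14040 = 80.47 mg/L; combined flow 14040 ML/d.
7.0%/h lost → k = −ln(1 − 0.07) = 0.07257 h⁻¹.
After decay, C = 80.47 × e^(−kt) = 80.47 × 0.2071 = 16.66 mg/L.
At the second outfall, C = (14040·16.66 + 1500·423.0) / (14040 + 1500) = 55.88 mg/L.

55.9 mg/L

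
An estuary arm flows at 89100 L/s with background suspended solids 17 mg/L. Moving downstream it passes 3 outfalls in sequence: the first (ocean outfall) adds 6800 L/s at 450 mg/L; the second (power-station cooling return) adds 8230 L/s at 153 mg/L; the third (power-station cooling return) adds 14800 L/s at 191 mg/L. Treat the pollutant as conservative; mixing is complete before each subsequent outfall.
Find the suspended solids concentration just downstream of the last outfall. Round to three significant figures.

Outfall 1: combined Q = 95900 L/s; C = (89100·17.00 + 6800·450.0)/95900 = 47.70 mg/L.
Outfall 2: combined Q = 104100 L/s; C = (95900·47.70 + 8230·153.0)/104100 = 56.03 mg/L.
Outfall 3: combined Q = 118900 L/s; C = (104100·56.03 + 14800·191.0)/118900 = 72.82 mg/L.

72.8 mg/L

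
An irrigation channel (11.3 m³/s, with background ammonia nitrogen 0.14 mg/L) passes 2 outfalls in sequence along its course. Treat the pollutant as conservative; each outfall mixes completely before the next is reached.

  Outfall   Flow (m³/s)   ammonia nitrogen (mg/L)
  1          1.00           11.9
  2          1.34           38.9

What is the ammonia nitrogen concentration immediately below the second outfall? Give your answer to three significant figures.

After outfall 1: Q = 11.30 + 1.000 = 12.30 m³/s; C = (11.30·0.1400 + 1.000·11.90)/12.30 = 1.096 mg/L.
After outfall 2: Q = 12.30 + 1.340 = 13.64 m³/s; C = (12.30·1.096 + 1.340·38.90)/13.64 = 4.810 mg/L.

4.81 mg/L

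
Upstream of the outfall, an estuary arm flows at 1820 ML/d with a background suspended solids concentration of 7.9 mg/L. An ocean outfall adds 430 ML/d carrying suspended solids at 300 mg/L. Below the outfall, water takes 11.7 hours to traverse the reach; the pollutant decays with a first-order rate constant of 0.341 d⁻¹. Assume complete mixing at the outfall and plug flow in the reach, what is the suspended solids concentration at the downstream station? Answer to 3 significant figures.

Mass balance: C = (1820·7.900 + 430.0·300.0) / 2250 = 143400/2250 = 63.72 mg/L.
Applying C = C₀e^(−kt): 63.72 × 0.8468 = 53.96 mg/L.

54.0 mg/L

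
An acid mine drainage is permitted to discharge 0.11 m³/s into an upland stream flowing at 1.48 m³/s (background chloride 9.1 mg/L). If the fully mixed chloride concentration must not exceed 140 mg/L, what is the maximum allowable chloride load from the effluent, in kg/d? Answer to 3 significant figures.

18100 kg/d

Mass balance at the limit: 1.480·9.100 + 0.1100·Cₑ = 1.590·140 → Cₑ = 1901 mg/L.
Load = 0.1100 m³/s × 1901 g/m³ × 86 400 s/d = 18070 kg/d.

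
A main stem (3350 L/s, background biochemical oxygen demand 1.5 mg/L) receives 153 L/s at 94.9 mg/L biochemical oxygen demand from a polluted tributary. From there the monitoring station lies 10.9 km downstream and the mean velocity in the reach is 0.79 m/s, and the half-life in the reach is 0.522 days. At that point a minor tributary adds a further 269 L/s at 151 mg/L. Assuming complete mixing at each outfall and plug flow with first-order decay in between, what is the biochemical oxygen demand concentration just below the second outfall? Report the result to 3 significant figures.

15.0 mg/L

Mass balance: C = (3350·1.500 + 153.0·94.90) / 3503 = 19540/3503 = 5.579 mg/L; combined flow 3503 L/s.
Travel time t = 10.9·1000 / 0.79 = 13800 s = 3.833 h.
Half-life 0.522 d → k = ln 2 / 0.522 = 1.328 d⁻¹.
Decay over the reach: 5.579·exp(−kt) = 5.579·0.8089 = 4.513 mg/L.
At the second outfall, C = (3503·4.513 + 269.0·151.0) / (3503 + 269.0) = 14.96 mg/L.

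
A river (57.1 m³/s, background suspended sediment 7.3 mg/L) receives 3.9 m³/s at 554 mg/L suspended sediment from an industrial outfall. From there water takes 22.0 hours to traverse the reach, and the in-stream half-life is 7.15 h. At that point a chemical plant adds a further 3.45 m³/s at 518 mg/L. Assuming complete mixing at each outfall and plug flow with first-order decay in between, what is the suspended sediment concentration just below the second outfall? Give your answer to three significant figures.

32.5 mg/L

Conservation of mass: C = (57.10·7.300 + 3.900·554.0) / 61.00 = 2577/61.00 = 42.25 mg/L; combined flow 61.00 m³/s.
Half-life 7.15 h → k = ln 2 / 7.15 = 0.09694 h⁻¹ = 2.327 d⁻¹.
First-order decay: C = 42.25·exp(−k·t) = 42.25·0.1185 = 5.007 mg/L.
Second outfall: C = (61.00·5.007 + 3.450·518.0)/64.45 = 32.47 mg/L.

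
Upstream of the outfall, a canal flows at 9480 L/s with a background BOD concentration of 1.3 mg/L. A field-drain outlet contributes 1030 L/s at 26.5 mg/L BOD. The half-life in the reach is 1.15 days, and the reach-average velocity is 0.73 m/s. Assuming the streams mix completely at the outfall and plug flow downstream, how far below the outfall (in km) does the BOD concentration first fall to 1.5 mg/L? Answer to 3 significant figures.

96.4 km

After mixing, C = (9480·1.300 + 1030·26.50) / 10510 = 39620/10510 = 3.770 mg/L.
Half-life 1.15 d → k = ln 2 / 1.15 = 0.6027 d⁻¹.
Set 3.770·exp(−k·t) = 1.5 → t = ln(3.770/1.5)/k = 132100 s = 36.69 h.
Distance = v·t = 0.73·132100 = 96430 m = 96.43 km.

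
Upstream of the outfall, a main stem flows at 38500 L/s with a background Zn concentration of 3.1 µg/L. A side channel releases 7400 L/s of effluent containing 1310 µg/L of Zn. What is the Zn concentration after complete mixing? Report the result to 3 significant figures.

214 µg/L

After mixing, C = (38500·3.100 + 7400·1310) / 45900 = 9813000/45900 = 213.8 µg/L.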